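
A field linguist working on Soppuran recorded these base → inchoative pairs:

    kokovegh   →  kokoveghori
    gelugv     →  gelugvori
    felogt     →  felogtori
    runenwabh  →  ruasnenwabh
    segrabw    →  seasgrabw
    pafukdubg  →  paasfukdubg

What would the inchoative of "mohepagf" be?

mohepagfori

"mohepagf" has second-to-last letter 'g'. The stems whose second-to-last letter is 'g' (kokovegh → kokoveghori, gelugv → gelugvori, felogt → felogtori) add -ori.
So mohepagf → mohepagfori.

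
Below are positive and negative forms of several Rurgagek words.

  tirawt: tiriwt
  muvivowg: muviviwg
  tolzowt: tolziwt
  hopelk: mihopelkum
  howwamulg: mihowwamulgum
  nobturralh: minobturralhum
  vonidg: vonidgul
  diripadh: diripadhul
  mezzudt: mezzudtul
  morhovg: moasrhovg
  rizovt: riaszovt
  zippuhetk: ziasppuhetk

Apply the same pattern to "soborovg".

muvivowg and howwamulg both end in -g yet inflect differently (muviviwg, mihowwamulgum), so the final letter is not what conditions the rule; the second-to-last letter is.
"soborovg" has second-to-last letter 'v'. The stems whose second-to-last letter is 'v' (morhovg → moasrhovg, rizovt → riaszovt) insert -as- after the first vowel.
The other patterns: stems whose second-to-last letter is 'w' change the last vowel to 'i'; stems whose second-to-last letter is 'l' add mi- … -um around the stem; stems whose second-to-last letter is 'd' add -ul.
So soborovg → soasborovg.

soasborovg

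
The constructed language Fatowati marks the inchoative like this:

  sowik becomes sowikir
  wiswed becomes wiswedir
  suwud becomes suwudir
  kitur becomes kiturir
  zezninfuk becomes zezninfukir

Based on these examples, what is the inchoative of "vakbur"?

vakburir

Every pair shown (sowik → sowikir, wiswed → wiswedir, suwud → suwudir, …) follows the same rule: add -ir.
So vakbur → vakburir.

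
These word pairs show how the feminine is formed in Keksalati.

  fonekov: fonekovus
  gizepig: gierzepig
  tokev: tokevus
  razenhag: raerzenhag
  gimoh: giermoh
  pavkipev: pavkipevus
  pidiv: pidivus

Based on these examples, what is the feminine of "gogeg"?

goergeg

fonekov and gimoh both have last vowel 'o' yet inflect differently (fonekovus, giermoh), so the last vowel is not what conditions the rule; the final letter is.
"gogeg" ends in -g. The stems ending in -g (razenhag → raerzenhag, gizepig → gierzepig) insert -er- after the first vowel.
The other pattern: stems ending in -v add -us.
So gogeg → goergeg.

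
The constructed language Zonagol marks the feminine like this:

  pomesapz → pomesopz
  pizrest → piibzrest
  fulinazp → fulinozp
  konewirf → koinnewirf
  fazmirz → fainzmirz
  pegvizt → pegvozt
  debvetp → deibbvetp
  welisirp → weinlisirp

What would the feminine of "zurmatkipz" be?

"zurmatkipz" has second-to-last letter 'p'. The one such stem in the data (pomesapz → pomesopz) changes the last vowel to 'o' (as do fulinazp, pegvizt), so the same rule applies.
So zurmatkipz → zurmatkopz.

zurmatkopz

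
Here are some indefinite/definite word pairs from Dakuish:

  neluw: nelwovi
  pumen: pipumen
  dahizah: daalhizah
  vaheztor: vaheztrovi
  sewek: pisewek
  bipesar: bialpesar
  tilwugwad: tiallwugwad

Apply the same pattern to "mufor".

"mufor" has last vowel 'o'. The one such stem in the data (vaheztor → vaheztrovi) deletes the last vowel and adds -ovi (as does neluw), so the same rule applies.
The other patterns: stems whose last vowel is 'a' insert -al- after the first vowel; stems whose last vowel is 'e' add the prefix pi-.
So mufor → mufrovi.

mufrovi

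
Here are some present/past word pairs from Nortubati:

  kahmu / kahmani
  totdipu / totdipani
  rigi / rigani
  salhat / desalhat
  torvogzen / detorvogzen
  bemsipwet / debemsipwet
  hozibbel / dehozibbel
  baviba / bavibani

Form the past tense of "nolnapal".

denolnapal

"nolnapal" ends in a consonant. The stems ending in a consonant (hozibbel → dehozibbel, salhat → desalhat, torvogzen → detorvogzen) add the prefix de-.
The other pattern: stems ending in a vowel drop the final letter and add -ani.
So nolnapal → denolnapal.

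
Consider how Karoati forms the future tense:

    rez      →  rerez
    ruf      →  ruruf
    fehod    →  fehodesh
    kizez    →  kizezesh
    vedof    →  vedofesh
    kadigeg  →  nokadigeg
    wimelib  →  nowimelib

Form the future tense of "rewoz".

rewozesh

rez and kizez both end in -z yet inflect differently (rerez, kizezesh), so the final letter is not what conditions the rule; the number of vowels is.
"rewoz" has 2 vowels. The stems with 2 vowels (fehod → fehodesh, kizez → kizezesh, vedof → vedofesh) add -esh.
The other patterns: stems with 1 vowel repeat the first consonant+vowel as a prefix; stems with 3 vowels add the prefix no-.
So rewoz → rewozesh.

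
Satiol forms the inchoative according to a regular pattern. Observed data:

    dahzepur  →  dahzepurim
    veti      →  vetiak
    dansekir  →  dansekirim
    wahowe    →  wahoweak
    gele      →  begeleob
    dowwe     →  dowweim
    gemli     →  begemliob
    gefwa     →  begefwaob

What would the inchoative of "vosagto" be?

"vosagto" begins with v-. The one such stem in the data (veti → vetiak) adds -ak, so the same rule applies.
So vosagto → vosagtoak.

vosagtoak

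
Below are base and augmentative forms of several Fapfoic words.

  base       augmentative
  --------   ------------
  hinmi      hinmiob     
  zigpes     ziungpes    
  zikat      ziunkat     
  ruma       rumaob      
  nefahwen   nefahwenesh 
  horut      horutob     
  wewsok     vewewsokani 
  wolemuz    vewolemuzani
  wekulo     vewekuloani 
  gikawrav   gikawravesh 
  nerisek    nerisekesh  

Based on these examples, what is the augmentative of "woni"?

"woni" begins with w-. The stems beginning with w- (wekulo → vewekuloani, wolemuz → vewolemuzani, wewsok → vewewsokani) add ve- … -ani around the stem.
The other patterns: stems beginning with z- insert -un- after the first vowel; stems beginning with g- or n- add -esh; stems beginning with h- or r- add -ob.
So woni → vewoniani.

vewoniani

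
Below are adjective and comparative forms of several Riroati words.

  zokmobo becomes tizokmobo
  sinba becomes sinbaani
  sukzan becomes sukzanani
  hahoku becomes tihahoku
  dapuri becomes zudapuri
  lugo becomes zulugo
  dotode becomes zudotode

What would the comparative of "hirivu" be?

tihirivu

lugo and zokmobo both end in -o yet inflect differently (zulugo, tizokmobo), so the final letter is not what conditions the rule; the first letter is.
"hirivu" begins with h-. The one such stem in the data (hahoku → tihahoku) adds the prefix ti-, so the same rule applies.
So hirivu → tihirivu.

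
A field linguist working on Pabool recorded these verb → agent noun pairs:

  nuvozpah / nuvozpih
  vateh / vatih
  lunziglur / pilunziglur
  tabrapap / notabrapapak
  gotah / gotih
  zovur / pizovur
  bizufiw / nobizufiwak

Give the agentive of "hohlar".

pihohlar

nuvozpah and tabrapap both have last vowel 'a' yet inflect differently (nuvozpih, notabrapapak), so the last vowel is not what conditions the rule; the final letter is.
"hohlar" ends in -r. The stems ending in -r (lunziglur → pilunziglur, zovur → pizovur) add the prefix pi-.
The other patterns: stems ending in -h change the last vowel to 'i'; stems ending in -p or -w add no- … -ak around the stem.
So hohlar → pihohlar.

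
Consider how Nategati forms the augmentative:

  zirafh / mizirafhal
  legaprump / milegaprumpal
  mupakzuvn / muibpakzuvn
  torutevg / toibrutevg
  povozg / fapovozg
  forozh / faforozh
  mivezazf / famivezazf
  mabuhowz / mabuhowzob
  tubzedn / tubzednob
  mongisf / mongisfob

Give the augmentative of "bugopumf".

torutevg and povozg both end in -g yet inflect differently (toibrutevg, fapovozg), so the final letter is not what conditions the rule; the second-to-last letter is.
"bugopumf" has second-to-last letter 'm'. The one such stem in the data (legaprump → milegaprumpal) adds mi- … -al around the stem, so the same rule applies.
The other patterns: stems whose second-to-last letter is 'v' insert -ib- after the first vowel; stems whose second-to-last letter is 'z' add the prefix fa-; stems whose second-to-last letter is 'd', 's' or 'w' add -ob.
So bugopumf → mibugopumfal.

mibugopumfal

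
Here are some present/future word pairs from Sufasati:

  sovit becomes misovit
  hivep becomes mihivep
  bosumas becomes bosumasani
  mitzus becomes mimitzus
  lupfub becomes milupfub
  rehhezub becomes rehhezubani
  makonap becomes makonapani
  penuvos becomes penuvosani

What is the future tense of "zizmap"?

"zizmap" has 2 vowels. The stems with 2 vowels (mitzus → mimitzus, hivep → mihivep, lupfub → milupfub) add the prefix mi-.
The other pattern: stems with 3 vowels add -ani.
So zizmap → mizizmap.

mizizmap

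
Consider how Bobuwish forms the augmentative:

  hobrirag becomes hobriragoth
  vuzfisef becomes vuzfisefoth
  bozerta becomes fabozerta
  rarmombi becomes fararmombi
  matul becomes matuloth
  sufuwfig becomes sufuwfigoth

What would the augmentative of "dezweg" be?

dezwegoth

"dezweg" ends in a consonant. The stems ending in a consonant (sufuwfig → sufuwfigoth, matul → matuloth, vuzfisef → vuzfisefoth) add -oth.
So dezweg → dezwegoth.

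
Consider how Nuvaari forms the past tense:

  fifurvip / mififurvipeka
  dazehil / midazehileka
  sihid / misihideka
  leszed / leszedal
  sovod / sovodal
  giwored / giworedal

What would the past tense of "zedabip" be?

mizedabipeka

sihid and leszed both end in -d yet inflect differently (misihideka, leszedal), so the final letter is not what conditions the rule; the last vowel is.
"zedabip" has last vowel 'i'. The stems whose last vowel is 'i' (fifurvip → mififurvipeka, dazehil → midazehileka, sihid → misihideka) add mi- … -eka around the stem.
So zedabip → mizedabipeka.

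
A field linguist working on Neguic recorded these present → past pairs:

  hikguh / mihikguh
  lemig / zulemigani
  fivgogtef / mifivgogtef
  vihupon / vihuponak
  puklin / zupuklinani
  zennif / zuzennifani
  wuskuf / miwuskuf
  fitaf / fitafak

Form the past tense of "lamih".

zennif and fivgogtef both end in -f yet inflect differently (zuzennifani, mifivgogtef), so the final letter is not what conditions the rule; the last vowel is.
"lamih" has last vowel 'i'. The stems whose last vowel is 'i' (puklin → zupuklinani, lemig → zulemigani, zennif → zuzennifani) add zu- … -ani around the stem.
So lamih → zulamihani.

zulamihani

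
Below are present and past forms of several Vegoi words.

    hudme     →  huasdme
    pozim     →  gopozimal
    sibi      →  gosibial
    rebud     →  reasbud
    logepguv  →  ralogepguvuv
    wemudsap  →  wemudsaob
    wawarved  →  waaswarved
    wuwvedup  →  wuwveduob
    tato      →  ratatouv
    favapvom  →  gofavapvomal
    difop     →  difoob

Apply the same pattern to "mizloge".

wuwvedup and logepguv both have last vowel 'u' yet inflect differently (wuwveduob, ralogepguvuv), so the last vowel is not what conditions the rule; the final letter is.
"mizloge" ends in -e. The one such stem in the data (hudme → huasdme) inserts -as- after the first vowel (as do rebud, wawarved), so the same rule applies.
So mizloge → miaszloge.

miaszloge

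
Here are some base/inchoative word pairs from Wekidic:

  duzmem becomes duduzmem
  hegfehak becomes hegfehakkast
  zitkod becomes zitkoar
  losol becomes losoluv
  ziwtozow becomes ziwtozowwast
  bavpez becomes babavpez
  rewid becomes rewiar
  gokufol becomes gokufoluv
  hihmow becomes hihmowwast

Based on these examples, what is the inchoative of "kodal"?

losol and zitkod both have last vowel 'o' yet inflect differently (losoluv, zitkoar), so the last vowel is not what conditions the rule; the final letter is.
"kodal" ends in -l. The stems ending in -l (losol → losoluv, gokufol → gokufoluv) add -uv.
So kodal → kodaluv.

kodaluv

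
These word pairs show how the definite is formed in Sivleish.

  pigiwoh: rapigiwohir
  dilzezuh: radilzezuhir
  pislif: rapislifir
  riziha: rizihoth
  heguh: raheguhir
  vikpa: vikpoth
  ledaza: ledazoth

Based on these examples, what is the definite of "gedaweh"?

vikpa and heguh both have 2 vowels yet inflect differently (vikpoth, raheguhir), so the number of vowels is not what conditions the rule; the final letter is.
"gedaweh" ends in -h. The stems ending in -h (heguh → raheguhir, pigiwoh → rapigiwohir, dilzezuh → radilzezuhir) add ra- … -ir around the stem.
The other pattern: stems ending in -a drop the final letter and add -oth.
So gedaweh → ragedawehir.

ragedawehir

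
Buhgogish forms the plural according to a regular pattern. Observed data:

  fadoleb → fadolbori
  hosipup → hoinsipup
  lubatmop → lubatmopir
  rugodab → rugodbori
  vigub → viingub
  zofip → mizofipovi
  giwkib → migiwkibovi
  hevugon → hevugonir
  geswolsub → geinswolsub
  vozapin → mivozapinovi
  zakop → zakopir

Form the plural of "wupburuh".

wuinpburuh

zofip and lubatmop both end in -p yet inflect differently (mizofipovi, lubatmopir), so the final letter is not what conditions the rule; the last vowel is.
"wupburuh" has last vowel 'u'. The stems whose last vowel is 'u' (vigub → viingub, hosipup → hoinsipup, geswolsub → geinswolsub) insert -in- after the first vowel.
The other patterns: stems whose last vowel is 'i' add mi- … -ovi around the stem; stems whose last vowel is 'o' add -ir; stems whose last vowel is 'a' or 'e' delete the last vowel and add -ori.
So wupburuh → wuinpburuh.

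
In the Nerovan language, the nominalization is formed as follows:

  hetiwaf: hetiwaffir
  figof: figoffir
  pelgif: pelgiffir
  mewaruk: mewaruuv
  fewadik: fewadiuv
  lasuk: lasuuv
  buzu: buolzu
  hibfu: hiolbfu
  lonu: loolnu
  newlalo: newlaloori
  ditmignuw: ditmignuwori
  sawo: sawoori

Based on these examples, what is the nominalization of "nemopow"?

nemopowori

"nemopow" ends in -w. The one such stem in the data (ditmignuw → ditmignuwori) adds -ori, so the same rule applies.
So nemopow → nemopowori.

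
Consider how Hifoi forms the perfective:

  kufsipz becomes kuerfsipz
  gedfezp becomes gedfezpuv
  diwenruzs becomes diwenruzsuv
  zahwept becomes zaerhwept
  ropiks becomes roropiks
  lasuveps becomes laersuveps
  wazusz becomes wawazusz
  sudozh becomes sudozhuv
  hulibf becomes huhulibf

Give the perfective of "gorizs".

gorizsuv

lasuveps and diwenruzs both end in -s yet inflect differently (laersuveps, diwenruzsuv), so the final letter is not what conditions the rule; the second-to-last letter is.
"gorizs" has second-to-last letter 'z'. The stems whose second-to-last letter is 'z' (sudozh → sudozhuv, gedfezp → gedfezpuv, diwenruzs → diwenruzsuv) add -uv.
The other patterns: stems whose second-to-last letter is 'p' insert -er- after the first vowel; stems whose second-to-last letter is 'b', 'k' or 's' repeat the first consonant+vowel as a prefix.
So gorizs → gorizsuv.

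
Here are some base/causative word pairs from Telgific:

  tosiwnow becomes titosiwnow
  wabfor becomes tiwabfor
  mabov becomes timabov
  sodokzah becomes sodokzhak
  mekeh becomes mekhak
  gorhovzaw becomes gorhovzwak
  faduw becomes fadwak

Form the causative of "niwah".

niwhak

tosiwnow and gorhovzaw both end in -w yet inflect differently (titosiwnow, gorhovzwak), so the final letter is not what conditions the rule; the last vowel is.
"niwah" has last vowel 'a'. The stems whose last vowel is 'a' (sodokzah → sodokzhak, gorhovzaw → gorhovzwak) delete the last vowel and add -ak.
The other pattern: stems whose last vowel is 'o' add the prefix ti-.
So niwah → niwhak.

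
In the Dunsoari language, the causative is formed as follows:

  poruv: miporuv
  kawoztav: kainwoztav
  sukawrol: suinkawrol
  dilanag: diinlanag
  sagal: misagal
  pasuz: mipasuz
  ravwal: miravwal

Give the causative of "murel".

mimurel

"murel" has 2 vowels. The stems with 2 vowels (ravwal → miravwal, sagal → misagal, pasuz → mipasuz) add the prefix mi-.
The other pattern: stems with 3 vowels insert -in- after the first vowel.
So murel → mimurel.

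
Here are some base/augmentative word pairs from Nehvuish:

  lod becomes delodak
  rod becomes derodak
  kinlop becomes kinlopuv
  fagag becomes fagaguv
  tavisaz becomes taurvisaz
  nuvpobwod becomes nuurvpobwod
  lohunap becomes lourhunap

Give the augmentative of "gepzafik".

lod and nuvpobwod both end in -d yet inflect differently (delodak, nuurvpobwod), so the final letter is not what conditions the rule; the number of vowels is.
"gepzafik" has 3 vowels. The stems with 3 vowels (tavisaz → taurvisaz, nuvpobwod → nuurvpobwod, lohunap → lourhunap) insert -ur- after the first vowel.
So gepzafik → geurpzafik.

geurpzafik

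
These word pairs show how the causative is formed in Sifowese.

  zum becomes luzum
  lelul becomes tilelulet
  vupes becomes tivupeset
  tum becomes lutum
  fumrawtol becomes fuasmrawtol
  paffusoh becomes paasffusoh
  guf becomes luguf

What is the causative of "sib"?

lusib

"sib" has 1 vowel. The stems with 1 vowel (guf → luguf, zum → luzum, tum → lutum) add the prefix lu-.
The other patterns: stems with 2 vowels add ti- … -et around the stem; stems with 3 vowels insert -as- after the first vowel.
So sib → lusib.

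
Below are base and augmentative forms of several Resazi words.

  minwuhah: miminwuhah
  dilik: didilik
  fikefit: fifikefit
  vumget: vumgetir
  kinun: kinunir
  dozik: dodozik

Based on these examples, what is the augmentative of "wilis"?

wiwilis

fikefit and vumget both end in -t yet inflect differently (fifikefit, vumgetir), so the final letter is not what conditions the rule; the last vowel is.
"wilis" has last vowel 'i'. The stems whose last vowel is 'i' (dozik → dodozik, dilik → didilik, fikefit → fifikefit) repeat the first consonant+vowel as a prefix.
The other pattern: stems whose last vowel is 'e' or 'u' add -ir.
So wilis → wiwilis.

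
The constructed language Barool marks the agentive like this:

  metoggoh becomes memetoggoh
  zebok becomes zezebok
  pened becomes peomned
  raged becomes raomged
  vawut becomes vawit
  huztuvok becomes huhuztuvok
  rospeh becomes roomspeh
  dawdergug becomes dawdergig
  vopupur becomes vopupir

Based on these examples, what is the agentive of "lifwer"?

liomfwer

metoggoh and rospeh both end in -h yet inflect differently (memetoggoh, roomspeh), so the final letter is not what conditions the rule; the last vowel is.
"lifwer" has last vowel 'e'. The stems whose last vowel is 'e' (raged → raomged, rospeh → roomspeh, pened → peomned) insert -om- after the first vowel.
So lifwer → liomfwer.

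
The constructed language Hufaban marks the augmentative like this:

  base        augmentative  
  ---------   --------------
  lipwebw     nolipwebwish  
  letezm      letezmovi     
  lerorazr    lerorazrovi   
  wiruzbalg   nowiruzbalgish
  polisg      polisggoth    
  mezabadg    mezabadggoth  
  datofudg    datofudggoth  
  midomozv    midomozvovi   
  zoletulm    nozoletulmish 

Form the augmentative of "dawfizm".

dawfizmovi

"dawfizm" has second-to-last letter 'z'. The stems whose second-to-last letter is 'z' (lerorazr → lerorazrovi, letezm → letezmovi, midomozv → midomozvovi) add -ovi.
So dawfizm → dawfizmovi.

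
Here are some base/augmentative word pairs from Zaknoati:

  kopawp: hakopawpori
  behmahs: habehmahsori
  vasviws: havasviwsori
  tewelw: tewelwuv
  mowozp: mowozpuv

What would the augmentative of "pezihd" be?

kopawp and mowozp both end in -p yet inflect differently (hakopawpori, mowozpuv), so the final letter is not what conditions the rule; the second-to-last letter is.
"pezihd" has second-to-last letter 'h'. The one such stem in the data (behmahs → habehmahsori) adds ha- … -ori around the stem, so the same rule applies.
So pezihd → hapezihdori.

hapezihdori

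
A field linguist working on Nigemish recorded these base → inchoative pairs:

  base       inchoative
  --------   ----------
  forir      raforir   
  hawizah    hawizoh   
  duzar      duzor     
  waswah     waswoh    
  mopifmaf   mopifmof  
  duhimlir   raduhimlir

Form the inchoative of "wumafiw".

duzar and duhimlir both end in -r yet inflect differently (duzor, raduhimlir), so the final letter is not what conditions the rule; the last vowel is.
"wumafiw" has last vowel 'i'. The stems whose last vowel is 'i' (duhimlir → raduhimlir, forir → raforir) add the prefix ra-.
So wumafiw → rawumafiw.

rawumafiw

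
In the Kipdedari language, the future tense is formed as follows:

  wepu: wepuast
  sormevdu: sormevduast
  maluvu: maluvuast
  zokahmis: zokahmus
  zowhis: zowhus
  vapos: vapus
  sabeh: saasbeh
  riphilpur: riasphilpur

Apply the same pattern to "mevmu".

mevmuast

wepu and riphilpur both have last vowel 'u' yet inflect differently (wepuast, riasphilpur), so the last vowel is not what conditions the rule; the final letter is.
"mevmu" ends in -u. The stems ending in -u (wepu → wepuast, sormevdu → sormevduast, maluvu → maluvuast) add -ast.
The other patterns: stems ending in -s change the last vowel to 'u'; stems ending in -h or -r insert -as- after the first vowel.
So mevmu → mevmuast.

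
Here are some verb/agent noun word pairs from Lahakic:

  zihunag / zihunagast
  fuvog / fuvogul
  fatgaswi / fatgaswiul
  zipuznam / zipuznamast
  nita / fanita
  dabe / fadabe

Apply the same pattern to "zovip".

zovipast

zihunag and fuvog both end in -g yet inflect differently (zihunagast, fuvogul), so the final letter is not what conditions the rule; the first letter is.
"zovip" begins with z-. The stems beginning with z- (zipuznam → zipuznamast, zihunag → zihunagast) add -ast.
The other patterns: stems beginning with d- or n- add the prefix fa-; stems beginning with f- add -ul.
So zovip → zovipast.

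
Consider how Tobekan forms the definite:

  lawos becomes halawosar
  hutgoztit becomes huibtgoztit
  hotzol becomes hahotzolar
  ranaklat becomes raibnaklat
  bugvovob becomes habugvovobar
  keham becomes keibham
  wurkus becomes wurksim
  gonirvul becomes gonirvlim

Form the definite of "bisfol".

"bisfol" has last vowel 'o'. The stems whose last vowel is 'o' (hotzol → hahotzolar, lawos → halawosar, bugvovob → habugvovobar) add ha- … -ar around the stem.
The other patterns: stems whose last vowel is 'u' delete the last vowel and add -im; stems whose last vowel is 'a' or 'i' insert -ib- after the first vowel.
So bisfol → habisfolar.

habisfolar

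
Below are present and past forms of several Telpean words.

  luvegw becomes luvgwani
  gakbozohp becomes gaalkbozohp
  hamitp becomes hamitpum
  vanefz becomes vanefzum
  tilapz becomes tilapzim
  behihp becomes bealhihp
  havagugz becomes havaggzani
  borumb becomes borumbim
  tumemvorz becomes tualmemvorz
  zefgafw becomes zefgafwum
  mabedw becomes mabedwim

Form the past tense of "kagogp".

kaggpani

"kagogp" has second-to-last letter 'g'. The stems whose second-to-last letter is 'g' (havagugz → havaggzani, luvegw → luvgwani) delete the last vowel and add -ani.
The other patterns: stems whose second-to-last letter is 'f' or 't' add -um; stems whose second-to-last letter is 'h' or 'r' insert -al- after the first vowel; stems whose second-to-last letter is 'd', 'm' or 'p' add -im.
So kagogp → kaggpani.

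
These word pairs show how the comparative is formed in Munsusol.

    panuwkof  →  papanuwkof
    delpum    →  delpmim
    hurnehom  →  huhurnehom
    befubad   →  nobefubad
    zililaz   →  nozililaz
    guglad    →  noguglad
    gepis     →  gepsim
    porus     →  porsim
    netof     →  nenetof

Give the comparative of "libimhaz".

nolibimhaz

hurnehom and delpum both end in -m yet inflect differently (huhurnehom, delpmim), so the final letter is not what conditions the rule; the last vowel is.
"libimhaz" has last vowel 'a'. The stems whose last vowel is 'a' (befubad → nobefubad, guglad → noguglad, zililaz → nozililaz) add the prefix no-.
The other patterns: stems whose last vowel is 'o' repeat the first consonant+vowel as a prefix; stems whose last vowel is 'i' or 'u' delete the last vowel and add -im.
So libimhaz → nolibimhaz.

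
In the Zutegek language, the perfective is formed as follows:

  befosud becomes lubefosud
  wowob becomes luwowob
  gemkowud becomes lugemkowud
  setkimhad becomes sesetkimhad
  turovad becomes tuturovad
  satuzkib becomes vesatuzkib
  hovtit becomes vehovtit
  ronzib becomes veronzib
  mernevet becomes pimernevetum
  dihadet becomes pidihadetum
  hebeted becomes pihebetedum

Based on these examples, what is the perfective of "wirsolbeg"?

piwirsolbegum

befosud and setkimhad both end in -d yet inflect differently (lubefosud, sesetkimhad), so the final letter is not what conditions the rule; the last vowel is.
"wirsolbeg" has last vowel 'e'. The stems whose last vowel is 'e' (mernevet → pimernevetum, dihadet → pidihadetum, hebeted → pihebetedum) add pi- … -um around the stem.
The other patterns: stems whose last vowel is 'o' or 'u' add the prefix lu-; stems whose last vowel is 'a' repeat the first consonant+vowel as a prefix; stems whose last vowel is 'i' add the prefix ve-.
So wirsolbeg → piwirsolbegum.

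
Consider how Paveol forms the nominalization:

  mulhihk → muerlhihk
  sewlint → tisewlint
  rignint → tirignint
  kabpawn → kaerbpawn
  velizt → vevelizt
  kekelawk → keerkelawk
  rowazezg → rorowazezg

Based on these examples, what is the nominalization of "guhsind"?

velizt and rignint both end in -t yet inflect differently (vevelizt, tirignint), so the final letter is not what conditions the rule; the second-to-last letter is.
"guhsind" has second-to-last letter 'n'. The stems whose second-to-last letter is 'n' (rignint → tirignint, sewlint → tisewlint) add the prefix ti-.
So guhsind → tiguhsind.

tiguhsind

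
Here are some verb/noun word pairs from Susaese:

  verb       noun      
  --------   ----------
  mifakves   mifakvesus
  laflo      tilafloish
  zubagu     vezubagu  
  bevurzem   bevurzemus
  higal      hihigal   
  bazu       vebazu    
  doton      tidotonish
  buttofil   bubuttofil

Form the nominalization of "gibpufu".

buttofil and bazu both begin with b- yet inflect differently (bubuttofil, vebazu), so the first letter is not what conditions the rule; the final letter is.
"gibpufu" ends in -u. The stems ending in -u (bazu → vebazu, zubagu → vezubagu) add the prefix ve-.
The other patterns: stems ending in -l repeat the first consonant+vowel as a prefix; stems ending in -n or -o add ti- … -ish around the stem; stems ending in -m or -s add -us.
So gibpufu → vegibpufu.

vegibpufu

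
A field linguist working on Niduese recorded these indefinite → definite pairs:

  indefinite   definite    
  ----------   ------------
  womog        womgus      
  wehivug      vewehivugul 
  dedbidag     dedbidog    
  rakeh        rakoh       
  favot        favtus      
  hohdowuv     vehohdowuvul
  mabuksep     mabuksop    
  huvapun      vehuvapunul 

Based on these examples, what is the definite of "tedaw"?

wehivug and womog both end in -g yet inflect differently (vewehivugul, womgus), so the final letter is not what conditions the rule; the last vowel is.
"tedaw" has last vowel 'a'. The one such stem in the data (dedbidag → dedbidog) changes the last vowel to 'o' (as do rakeh, mabuksep), so the same rule applies.
So tedaw → tedow.

tedow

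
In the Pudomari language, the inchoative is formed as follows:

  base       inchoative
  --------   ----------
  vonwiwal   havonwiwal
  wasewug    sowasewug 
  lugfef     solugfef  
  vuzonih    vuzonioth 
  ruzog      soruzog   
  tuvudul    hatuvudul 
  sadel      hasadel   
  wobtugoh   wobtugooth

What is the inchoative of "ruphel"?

sadel and lugfef both have last vowel 'e' yet inflect differently (hasadel, solugfef), so the last vowel is not what conditions the rule; the final letter is.
"ruphel" ends in -l. The stems ending in -l (sadel → hasadel, tuvudul → hatuvudul, vonwiwal → havonwiwal) add the prefix ha-.
The other patterns: stems ending in -h drop the final letter and add -oth; stems ending in -f or -g add the prefix so-.
So ruphel → haruphel.

haruphel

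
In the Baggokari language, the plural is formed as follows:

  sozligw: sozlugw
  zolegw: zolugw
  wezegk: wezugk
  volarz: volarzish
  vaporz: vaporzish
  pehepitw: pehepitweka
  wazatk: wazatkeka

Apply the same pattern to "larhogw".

"larhogw" has second-to-last letter 'g'. The stems whose second-to-last letter is 'g' (sozligw → sozlugw, zolegw → zolugw, wezegk → wezugk) change the last vowel to 'u'.
So larhogw → larhugw.

larhugw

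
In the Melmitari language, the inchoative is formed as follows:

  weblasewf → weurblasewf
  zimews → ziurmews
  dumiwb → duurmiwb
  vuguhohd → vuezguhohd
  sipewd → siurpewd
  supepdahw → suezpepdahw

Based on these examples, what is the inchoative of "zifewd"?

"zifewd" has second-to-last letter 'w'. The stems whose second-to-last letter is 'w' (dumiwb → duurmiwb, weblasewf → weurblasewf, zimews → ziurmews) insert -ur- after the first vowel.
So zifewd → ziurfewd.

ziurfewd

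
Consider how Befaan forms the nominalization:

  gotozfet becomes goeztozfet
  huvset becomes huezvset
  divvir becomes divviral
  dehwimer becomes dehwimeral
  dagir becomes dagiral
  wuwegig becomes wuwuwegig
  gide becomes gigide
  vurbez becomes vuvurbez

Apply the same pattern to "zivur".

zivural

"zivur" ends in -r. The stems ending in -r (divvir → divviral, dehwimer → dehwimeral, dagir → dagiral) add -al.
The other patterns: stems ending in -t insert -ez- after the first vowel; stems ending in -e, -g or -z repeat the first consonant+vowel as a prefix.
So zivur → zivural.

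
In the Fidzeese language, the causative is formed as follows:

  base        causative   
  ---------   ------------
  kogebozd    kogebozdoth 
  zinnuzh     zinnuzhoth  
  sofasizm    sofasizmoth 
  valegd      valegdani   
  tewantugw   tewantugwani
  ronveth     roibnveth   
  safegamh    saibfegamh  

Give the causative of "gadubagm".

kogebozd and valegd both end in -d yet inflect differently (kogebozdoth, valegdani), so the final letter is not what conditions the rule; the second-to-last letter is.
"gadubagm" has second-to-last letter 'g'. The stems whose second-to-last letter is 'g' (valegd → valegdani, tewantugw → tewantugwani) add -ani.
The other patterns: stems whose second-to-last letter is 'z' add -oth; stems whose second-to-last letter is 'm' or 't' insert -ib- after the first vowel.
So gadubagm → gadubagmani.

gadubagmani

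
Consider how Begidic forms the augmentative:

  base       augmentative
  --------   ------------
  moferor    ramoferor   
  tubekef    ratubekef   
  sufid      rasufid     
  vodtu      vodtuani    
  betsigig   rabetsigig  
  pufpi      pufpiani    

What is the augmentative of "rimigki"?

betsigig and pufpi both have last vowel 'i' yet inflect differently (rabetsigig, pufpiani), so the last vowel is not what conditions the rule; whether the stem ends in a vowel or a consonant is.
"rimigki" ends in a vowel. The stems ending in a vowel (vodtu → vodtuani, pufpi → pufpiani) add -ani.
The other pattern: stems ending in a consonant add the prefix ra-.
So rimigki → rimigkiani.

rimigkiani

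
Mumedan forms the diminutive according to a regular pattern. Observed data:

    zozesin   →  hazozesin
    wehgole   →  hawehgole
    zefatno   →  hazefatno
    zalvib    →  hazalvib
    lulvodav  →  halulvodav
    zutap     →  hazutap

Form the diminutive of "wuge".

hawuge

Every pair shown (zozesin → hazozesin, wehgole → hawehgole, zefatno → hazefatno, …) follows the same rule: add the prefix ha-.
So wuge → hawuge.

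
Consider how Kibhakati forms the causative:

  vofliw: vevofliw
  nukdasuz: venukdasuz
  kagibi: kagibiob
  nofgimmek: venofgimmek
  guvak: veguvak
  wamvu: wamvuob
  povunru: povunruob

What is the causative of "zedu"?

kagibi and vofliw both have last vowel 'i' yet inflect differently (kagibiob, vevofliw), so the last vowel is not what conditions the rule; whether the stem ends in a vowel or a consonant is.
"zedu" ends in a vowel. The stems ending in a vowel (povunru → povunruob, wamvu → wamvuob, kagibi → kagibiob) add -ob.
So zedu → zeduob.

zeduob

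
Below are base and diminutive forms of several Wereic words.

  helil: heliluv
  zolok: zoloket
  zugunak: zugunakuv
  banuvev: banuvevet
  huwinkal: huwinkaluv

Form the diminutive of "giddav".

giddavuv

zolok and zugunak both end in -k yet inflect differently (zoloket, zugunakuv), so the final letter is not what conditions the rule; the last vowel is.
"giddav" has last vowel 'a'. The stems whose last vowel is 'a' (huwinkal → huwinkaluv, zugunak → zugunakuv) add -uv.
So giddav → giddavuv.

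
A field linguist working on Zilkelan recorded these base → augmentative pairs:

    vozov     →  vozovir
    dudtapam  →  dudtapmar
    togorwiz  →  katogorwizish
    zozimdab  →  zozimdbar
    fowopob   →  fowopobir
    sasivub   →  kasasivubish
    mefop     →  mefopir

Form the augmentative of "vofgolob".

vofgolobir

fowopob and sasivub both end in -b yet inflect differently (fowopobir, kasasivubish), so the final letter is not what conditions the rule; the last vowel is.
"vofgolob" has last vowel 'o'. The stems whose last vowel is 'o' (mefop → mefopir, fowopob → fowopobir, vozov → vozovir) add -ir.
So vofgolob → vofgolobir.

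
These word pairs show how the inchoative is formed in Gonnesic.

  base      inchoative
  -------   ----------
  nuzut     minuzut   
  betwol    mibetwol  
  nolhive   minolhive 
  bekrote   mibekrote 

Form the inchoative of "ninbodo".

mininbodo

Every pair shown (nuzut → minuzut, betwol → mibetwol, nolhive → minolhive, …) follows the same rule: add the prefix mi-.
So ninbodo → mininbodo.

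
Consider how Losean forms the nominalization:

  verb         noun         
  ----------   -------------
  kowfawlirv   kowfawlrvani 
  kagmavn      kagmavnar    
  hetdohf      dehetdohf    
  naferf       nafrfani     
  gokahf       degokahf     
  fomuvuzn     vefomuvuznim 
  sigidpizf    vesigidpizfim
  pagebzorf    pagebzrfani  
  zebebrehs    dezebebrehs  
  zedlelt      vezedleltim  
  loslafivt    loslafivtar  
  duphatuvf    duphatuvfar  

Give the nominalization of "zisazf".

"zisazf" has second-to-last letter 'z'. The stems whose second-to-last letter is 'z' (fomuvuzn → vefomuvuznim, sigidpizf → vesigidpizfim) add ve- … -im around the stem.
So zisazf → vezisazfim.

vezisazfim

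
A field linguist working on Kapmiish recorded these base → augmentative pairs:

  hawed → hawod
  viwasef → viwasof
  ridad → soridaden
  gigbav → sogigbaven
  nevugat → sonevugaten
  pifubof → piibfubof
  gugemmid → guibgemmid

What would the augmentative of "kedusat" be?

sokedusaten

"kedusat" has last vowel 'a'. The stems whose last vowel is 'a' (ridad → soridaden, gigbav → sogigbaven, nevugat → sonevugaten) add so- … -en around the stem.
The other patterns: stems whose last vowel is 'e' change the last vowel to 'o'; stems whose last vowel is 'i' or 'o' insert -ib- after the first vowel.
So kedusat → sokedusaten.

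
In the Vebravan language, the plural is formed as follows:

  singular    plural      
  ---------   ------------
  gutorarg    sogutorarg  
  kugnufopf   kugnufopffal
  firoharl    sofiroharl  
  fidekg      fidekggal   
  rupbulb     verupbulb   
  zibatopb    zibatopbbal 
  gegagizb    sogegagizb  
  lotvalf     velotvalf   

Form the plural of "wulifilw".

vewulifilw

kugnufopf and lotvalf both end in -f yet inflect differently (kugnufopffal, velotvalf), so the final letter is not what conditions the rule; the second-to-last letter is.
"wulifilw" has second-to-last letter 'l'. The stems whose second-to-last letter is 'l' (lotvalf → velotvalf, rupbulb → verupbulb) add the prefix ve-.
The other patterns: stems whose second-to-last letter is 'k' or 'p' double the final consonant and add -al; stems whose second-to-last letter is 'r' or 'z' add the prefix so-.
So wulifilw → vewulifilw.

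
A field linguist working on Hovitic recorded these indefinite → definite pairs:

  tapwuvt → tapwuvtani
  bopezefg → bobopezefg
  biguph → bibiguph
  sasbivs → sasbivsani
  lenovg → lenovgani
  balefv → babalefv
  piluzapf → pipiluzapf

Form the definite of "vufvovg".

lenovg and bopezefg both end in -g yet inflect differently (lenovgani, bobopezefg), so the final letter is not what conditions the rule; the second-to-last letter is.
"vufvovg" has second-to-last letter 'v'. The stems whose second-to-last letter is 'v' (tapwuvt → tapwuvtani, lenovg → lenovgani, sasbivs → sasbivsani) add -ani.
So vufvovg → vufvovgani.

vufvovgani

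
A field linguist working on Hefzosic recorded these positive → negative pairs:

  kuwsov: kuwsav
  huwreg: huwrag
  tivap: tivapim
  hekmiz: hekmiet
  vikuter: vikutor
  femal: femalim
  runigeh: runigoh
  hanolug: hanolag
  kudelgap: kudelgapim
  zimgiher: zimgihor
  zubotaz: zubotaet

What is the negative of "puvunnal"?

huwreg and runigeh both have last vowel 'e' yet inflect differently (huwrag, runigoh), so the last vowel is not what conditions the rule; the final letter is.
"puvunnal" ends in -l. The one such stem in the data (femal → femalim) adds -im, so the same rule applies.
So puvunnal → puvunnalim.

puvunnalim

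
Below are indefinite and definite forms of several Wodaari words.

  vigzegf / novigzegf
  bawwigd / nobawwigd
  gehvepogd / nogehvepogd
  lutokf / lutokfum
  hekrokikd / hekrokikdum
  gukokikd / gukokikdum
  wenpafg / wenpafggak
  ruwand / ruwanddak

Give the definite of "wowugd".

nowowugd

"wowugd" has second-to-last letter 'g'. The stems whose second-to-last letter is 'g' (vigzegf → novigzegf, bawwigd → nobawwigd, gehvepogd → nogehvepogd) add the prefix no-.
The other patterns: stems whose second-to-last letter is 'k' add -um; stems whose second-to-last letter is 'f' or 'n' double the final consonant and add -ak.
So wowugd → nowowugd.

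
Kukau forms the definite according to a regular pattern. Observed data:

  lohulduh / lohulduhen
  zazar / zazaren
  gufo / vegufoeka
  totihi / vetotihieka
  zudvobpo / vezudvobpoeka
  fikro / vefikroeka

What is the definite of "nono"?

"nono" ends in a vowel. The stems ending in a vowel (gufo → vegufoeka, totihi → vetotihieka, zudvobpo → vezudvobpoeka) add ve- … -eka around the stem.
The other pattern: stems ending in a consonant add -en.
So nono → venonoeka.

venonoeka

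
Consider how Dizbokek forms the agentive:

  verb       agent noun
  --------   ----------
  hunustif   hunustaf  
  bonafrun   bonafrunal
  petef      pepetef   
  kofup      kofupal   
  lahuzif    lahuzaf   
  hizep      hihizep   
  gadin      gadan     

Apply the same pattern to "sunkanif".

petef and lahuzif both end in -f yet inflect differently (pepetef, lahuzaf), so the final letter is not what conditions the rule; the last vowel is.
"sunkanif" has last vowel 'i'. The stems whose last vowel is 'i' (lahuzif → lahuzaf, hunustif → hunustaf, gadin → gadan) change the last vowel to 'a'.
The other patterns: stems whose last vowel is 'e' repeat the first consonant+vowel as a prefix; stems whose last vowel is 'u' add -al.
So sunkanif → sunkanaf.

sunkanaf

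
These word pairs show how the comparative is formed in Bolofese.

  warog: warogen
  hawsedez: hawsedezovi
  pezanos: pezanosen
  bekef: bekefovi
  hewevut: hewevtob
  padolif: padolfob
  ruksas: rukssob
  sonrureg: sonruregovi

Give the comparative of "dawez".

dawezovi

warog and sonrureg both end in -g yet inflect differently (warogen, sonruregovi), so the final letter is not what conditions the rule; the last vowel is.
"dawez" has last vowel 'e'. The stems whose last vowel is 'e' (sonrureg → sonruregovi, bekef → bekefovi, hawsedez → hawsedezovi) add -ovi.
So dawez → dawezovi.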